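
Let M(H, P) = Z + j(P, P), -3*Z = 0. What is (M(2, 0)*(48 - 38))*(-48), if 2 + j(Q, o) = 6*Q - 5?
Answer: 3360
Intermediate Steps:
j(Q, o) = -7 + 6*Q (j(Q, o) = -2 + (6*Q - 5) = -2 + (-5 + 6*Q) = -7 + 6*Q)
Z = 0 (Z = -⅓*0 = 0)
M(H, P) = -7 + 6*P (M(H, P) = 0 + (-7 + 6*P) = -7 + 6*P)
(M(2, 0)*(48 - 38))*(-48) = ((-7 + 6*0)*(48 - 38))*(-48) = ((-7 + 0)*10)*(-48) = -7*10*(-48) = -70*(-48) = 3360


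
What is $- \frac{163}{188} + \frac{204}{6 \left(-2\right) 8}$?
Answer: $- \frac{1125}{376} \approx -2.992$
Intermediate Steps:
$- \frac{163}{188} + \frac{204}{6 \left(-2\right) 8} = \left(-163\right) \frac{1}{188} + \frac{204}{\left(-12\right) 8} = - \frac{163}{188} + \frac{204}{-96} = - \frac{163}{188} + 204 \left(- \frac{1}{96}\right) = - \frac{163}{188} - \frac{17}{8} = - \frac{1125}{376}$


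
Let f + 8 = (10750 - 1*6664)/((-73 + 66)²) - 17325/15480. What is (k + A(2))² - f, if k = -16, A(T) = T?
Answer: 2051905/16856 ≈ 121.73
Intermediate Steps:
f = 1251871/16856 (f = -8 + ((10750 - 1*6664)/((-73 + 66)²) - 17325/15480) = -8 + ((10750 - 6664)/((-7)²) - 17325*1/15480) = -8 + (4086/49 - 385/344) = -8 + 1386719/16856 = 1251871/16856 ≈ 74.269)
(k + A(2))² - f = (-16 + 2)² - 1*1251871/16856 = (-14)² - 1251871/16856 = 196 - 1251871/16856 = 2051905/16856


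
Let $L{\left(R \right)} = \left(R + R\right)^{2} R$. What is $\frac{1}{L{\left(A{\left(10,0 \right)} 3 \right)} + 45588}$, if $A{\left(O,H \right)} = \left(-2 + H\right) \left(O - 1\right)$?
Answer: $- \frac{1}{584268} \approx -1.7115 \cdot 10^{-6}$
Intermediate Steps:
$A{\left(O,H \right)} = \left(-1 + O\right) \left(-2 + H\right)$ ($A{\left(O,H \right)} = \left(-2 + H\right) \left(-1 + O\right) = \left(-1 + O\right) \left(-2 + H\right)$)
$L{\left(R \right)} = 4 R^{3}$ ($L{\left(R \right)} = \left(2 R\right)^{2} R = 4 R^{2} R = 4 R^{3}$)
$\frac{1}{L{\left(A{\left(10,0 \right)} 3 \right)} + 45588} = \frac{1}{4 \left(\left(2 - 0 - 20 + 0 \cdot 10\right) 3\right)^{3} + 45588} = \frac{1}{4 \left(\left(2 + 0 - 20 + 0\right) 3\right)^{3} + 45588} = \frac{1}{4 \left(\left(-18\right) 3\right)^{3} + 45588} = \frac{1}{4 \left(-54\right)^{3} + 45588} = \frac{1}{4 \left(-157464\right) + 45588} = \frac{1}{-629856 + 45588} = \frac{1}{-584268} = - \frac{1}{584268}$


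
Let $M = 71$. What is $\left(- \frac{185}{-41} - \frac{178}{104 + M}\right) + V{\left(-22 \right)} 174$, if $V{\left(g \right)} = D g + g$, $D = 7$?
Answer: $- \frac{219702123}{7175} \approx -30621.0$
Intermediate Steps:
$V{\left(g \right)} = 8 g$ ($V{\left(g \right)} = 7 g + g = 8 g$)
$\left(- \frac{185}{-41} - \frac{178}{104 + M}\right) + V{\left(-22 \right)} 174 = \left(- \frac{185}{-41} - \frac{178}{104 + 71}\right) + 8 \left(-22\right) 174 = \left(\left(-185\right) \left(- \frac{1}{41}\right) - \frac{178}{175}\right) - 30624 = \left(\frac{185}{41} - \frac{178}{175}\right) - 30624 = \frac{25077}{7175} - 30624 = - \frac{219702123}{7175}$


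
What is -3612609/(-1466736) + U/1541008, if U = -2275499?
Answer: 11611995149/11772145364 ≈ 0.98640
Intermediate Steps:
-3612609/(-1466736) + U/1541008 = -3612609/(-1466736) - 2275499/1541008 = -3612609*(-1/1466736) - 2275499*1/1541008 = 1204203/488912 - 2275499/1541008 = 11611995149/11772145364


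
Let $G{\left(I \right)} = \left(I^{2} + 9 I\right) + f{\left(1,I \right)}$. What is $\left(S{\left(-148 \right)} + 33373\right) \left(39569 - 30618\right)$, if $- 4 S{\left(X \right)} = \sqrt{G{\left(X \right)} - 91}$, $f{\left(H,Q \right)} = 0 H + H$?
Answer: $298721723 - \frac{62657 \sqrt{418}}{4} \approx 2.984 \cdot 10^{8}$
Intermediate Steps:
$f{\left(H,Q \right)} = H$ ($f{\left(H,Q \right)} = 0 + H = H$)
$G{\left(I \right)} = 1 + I^{2} + 9 I$ ($G{\left(I \right)} = \left(I^{2} + 9 I\right) + 1 = 1 + I^{2} + 9 I$)
$S{\left(X \right)} = - \frac{\sqrt{-90 + X^{2} + 9 X}}{4}$ ($S{\left(X \right)} = - \frac{\sqrt{\left(1 + X^{2} + 9 X\right) - 91}}{4} = - \frac{\sqrt{-90 + X^{2} + 9 X}}{4}$)
$\left(S{\left(-148 \right)} + 33373\right) \left(39569 - 30618\right) = \left(- \frac{\sqrt{-90 + \left(-148\right)^{2} + 9 \left(-148\right)}}{4} + 33373\right) \left(39569 - 30618\right) = \left(- \frac{\sqrt{-90 + 21904 - 1332}}{4} + 33373\right) 8951 = \left(- \frac{\sqrt{20482}}{4} + 33373\right) 8951 = \left(- \frac{7 \sqrt{418}}{4} + 33373\right) 8951 = \left(33373 - \frac{7 \sqrt{418}}{4}\right) 8951 = 298721723 - \frac{62657 \sqrt{418}}{4}$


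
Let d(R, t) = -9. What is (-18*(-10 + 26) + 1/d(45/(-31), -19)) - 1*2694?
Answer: -26839/9 ≈ -2982.1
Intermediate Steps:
(-18*(-10 + 26) + 1/d(45/(-31), -19)) - 1*2694 = (-18*(-10 + 26) + 1/(-9)) - 1*2694 = (-18*16 - 1/9) - 2694 = (-288 - 1/9) - 2694 = -2593/9 - 2694 = -26839/9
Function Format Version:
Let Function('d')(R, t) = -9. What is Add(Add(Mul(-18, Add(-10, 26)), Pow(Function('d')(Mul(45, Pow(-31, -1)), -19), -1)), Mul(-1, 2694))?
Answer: Rational(-26839, 9) ≈ -2982.1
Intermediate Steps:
Add(Add(Mul(-18, Add(-10, 26)), Pow(Function('d')(Mul(45, Pow(-31, -1)), -19), -1)), Mul(-1, 2694)) = Add(Add(Mul(-18, Add(-10, 26)), Pow(-9, -1)), Mul(-1, 2694)) = Add(Add(Mul(-18, 16), Rational(-1, 9)), -2694) = Add(Add(-288, Rational(-1, 9)), -2694) = Add(Rational(-2593, 9), -2694) = Rational(-26839, 9)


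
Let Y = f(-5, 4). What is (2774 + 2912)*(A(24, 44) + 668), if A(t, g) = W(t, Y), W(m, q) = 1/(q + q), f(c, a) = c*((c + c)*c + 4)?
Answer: 1025524117/270 ≈ 3.7982e+6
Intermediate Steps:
f(c, a) = c*(4 + 2*c**2) (f(c, a) = c*((2*c)*c + 4) = c*(2*c**2 + 4) = c*(4 + 2*c**2))
Y = -270 (Y = 2*(-5)*(2 + (-5)**2) = 2*(-5)*(2 + 25) = 2*(-5)*27 = -270)
W(m, q) = 1/(2*q)
A(t, g) = -1/540 (A(t, g) = (1/2)/(-270) = (1/2)*(-1/270) = -1/540)
(2774 + 2912)*(A(24, 44) + 668) = (2774 + 2912)*(-1/540 + 668) = 5686*(360719/540) = 1025524117/270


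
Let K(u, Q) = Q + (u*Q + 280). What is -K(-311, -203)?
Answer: -63210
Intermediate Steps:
K(u, Q) = 280 + Q + Q*u (K(u, Q) = Q + (Q*u + 280) = Q + (280 + Q*u) = 280 + Q + Q*u)
-K(-311, -203) = -(280 - 203 - 203*(-311)) = -(280 - 203 + 63133) = -1*63210 = -63210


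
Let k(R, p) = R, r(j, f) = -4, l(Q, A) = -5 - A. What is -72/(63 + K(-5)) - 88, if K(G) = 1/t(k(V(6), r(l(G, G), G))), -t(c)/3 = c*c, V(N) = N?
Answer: -606440/6803 ≈ -89.143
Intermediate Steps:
t(c) = -3*c² (t(c) = -3*c*c = -3*c²)
K(G) = -1/108 (K(G) = 1/(-3*6²) = 1/(-3*36) = 1/(-108) = -1/108)
-72/(63 + K(-5)) - 88 = -72/(63 - 1/108) - 88 = -72/6803/108 - 88 = -72*108/6803 - 88 = -7776/6803 - 88 = -606440/6803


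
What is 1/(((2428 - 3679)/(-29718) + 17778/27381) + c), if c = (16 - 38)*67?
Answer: -30137354/44401623491 ≈ -0.00067874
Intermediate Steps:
c = -1474 (c = -22*67 = -1474)
1/(((2428 - 3679)/(-29718) + 17778/27381) + c) = 1/(((2428 - 3679)/(-29718) + 17778/27381) - 1474) = 1/((-1251*(-1/29718) + 17778*(1/27381)) - 1474) = 1/((139/3302 + 5926/9127) - 1474) = 1/(20836305/30137354 - 1474) = 1/(-44401623491/30137354) = -30137354/44401623491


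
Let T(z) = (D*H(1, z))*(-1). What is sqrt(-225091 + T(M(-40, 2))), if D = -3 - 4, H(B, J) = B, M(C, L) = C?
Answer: 2*I*sqrt(56271) ≈ 474.43*I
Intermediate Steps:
D = -7
T(z) = 7 (T(z) = -7*1*(-1) = -7*(-1) = 7)
sqrt(-225091 + T(M(-40, 2))) = sqrt(-225091 + 7) = sqrt(-225084) = 2*I*sqrt(56271)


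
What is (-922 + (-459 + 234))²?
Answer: 1315609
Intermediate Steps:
(-922 + (-459 + 234))² = (-922 - 225)² = (-1147)² = 1315609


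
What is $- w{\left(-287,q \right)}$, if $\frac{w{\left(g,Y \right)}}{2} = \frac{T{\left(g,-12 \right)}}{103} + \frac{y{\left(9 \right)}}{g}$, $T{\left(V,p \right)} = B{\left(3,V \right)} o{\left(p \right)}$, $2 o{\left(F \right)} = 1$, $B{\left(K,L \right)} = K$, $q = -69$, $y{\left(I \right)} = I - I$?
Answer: $- \frac{3}{103} \approx -0.029126$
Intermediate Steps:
$y{\left(I \right)} = 0$
$o{\left(F \right)} = \frac{1}{2}$ ($o{\left(F \right)} = \frac{1}{2} \cdot 1 = \frac{1}{2}$)
$T{\left(V,p \right)} = \frac{3}{2}$ ($T{\left(V,p \right)} = 3 \cdot \frac{1}{2} = \frac{3}{2}$)
$w{\left(g,Y \right)} = \frac{3}{103}$ ($w{\left(g,Y \right)} = 2 \left(\frac{3}{2 \cdot 103} + \frac{0}{g}\right) = 2 \left(\frac{3}{2} \cdot \frac{1}{103} + 0\right) = 2 \left(\frac{3}{206} + 0\right) = 2 \cdot \frac{3}{206} = \frac{3}{103}$)
$- w{\left(-287,q \right)} = \left(-1\right) \frac{3}{103} = - \frac{3}{103}$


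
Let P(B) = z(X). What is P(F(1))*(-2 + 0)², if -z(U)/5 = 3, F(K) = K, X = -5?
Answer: -60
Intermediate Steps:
z(U) = -15 (z(U) = -5*3 = -15)
P(B) = -15
P(F(1))*(-2 + 0)² = -15*(-2 + 0)² = -15*(-2)² = -15*4 = -60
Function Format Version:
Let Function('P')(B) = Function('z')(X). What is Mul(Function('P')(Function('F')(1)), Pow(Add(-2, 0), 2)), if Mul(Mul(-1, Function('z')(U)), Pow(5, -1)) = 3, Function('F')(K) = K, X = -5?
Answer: -60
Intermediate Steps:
Function('z')(U) = -15 (Function('z')(U) = Mul(-5, 3) = -15)
Function('P')(B) = -15
Mul(Function('P')(Function('F')(1)), Pow(Add(-2, 0), 2)) = Mul(-15, Pow(Add(-2, 0), 2)) = Mul(-15, Pow(-2, 2)) = Mul(-15, 4) = -60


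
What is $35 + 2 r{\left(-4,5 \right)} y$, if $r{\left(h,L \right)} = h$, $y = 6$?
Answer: $-13$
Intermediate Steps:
$35 + 2 r{\left(-4,5 \right)} y = 35 + 2 \left(\left(-4\right) 6\right) = 35 + 2 \left(-24\right) = 35 - 48 = -13$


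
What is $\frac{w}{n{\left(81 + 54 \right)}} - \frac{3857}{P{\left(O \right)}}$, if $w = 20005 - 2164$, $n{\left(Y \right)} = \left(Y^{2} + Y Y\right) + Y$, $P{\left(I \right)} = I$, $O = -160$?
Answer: $\frac{9597527}{390240} \approx 24.594$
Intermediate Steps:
$n{\left(Y \right)} = Y + 2 Y^{2}$ ($n{\left(Y \right)} = \left(Y^{2} + Y^{2}\right) + Y = 2 Y^{2} + Y = Y + 2 Y^{2}$)
$w = 17841$ ($w = 20005 - 2164 = 17841$)
$\frac{w}{n{\left(81 + 54 \right)}} - \frac{3857}{P{\left(O \right)}} = \frac{17841}{\left(81 + 54\right) \left(1 + 2 \left(81 + 54\right)\right)} - \frac{3857}{-160} = \frac{17841}{135 \left(1 + 2 \cdot 135\right)} - - \frac{3857}{160} = \frac{17841}{135 \left(1 + 270\right)} + \frac{3857}{160} = \frac{17841}{135 \cdot 271} + \frac{3857}{160} = \frac{17841}{36585} + \frac{3857}{160} = 17841 \cdot \frac{1}{36585} + \frac{3857}{160} = \frac{5947}{12195} + \frac{3857}{160} = \frac{9597527}{390240}$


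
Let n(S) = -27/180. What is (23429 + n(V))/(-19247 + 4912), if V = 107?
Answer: -468577/286700 ≈ -1.6344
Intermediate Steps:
n(S) = -3/20 (n(S) = -27*1/180 = -3/20)
(23429 + n(V))/(-19247 + 4912) = (23429 - 3/20)/(-19247 + 4912) = (468577/20)/(-14335) = (468577/20)*(-1/14335) = -468577/286700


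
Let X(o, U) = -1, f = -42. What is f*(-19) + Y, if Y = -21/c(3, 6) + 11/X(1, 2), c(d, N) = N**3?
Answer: 56657/72 ≈ 786.90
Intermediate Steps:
Y = -799/72 (Y = -21/(6**3) + 11/(-1) = -21/216 + 11*(-1) = -21*1/216 - 11 = -7/72 - 11 = -799/72 ≈ -11.097)
f*(-19) + Y = -42*(-19) - 799/72 = 798 - 799/72 = 56657/72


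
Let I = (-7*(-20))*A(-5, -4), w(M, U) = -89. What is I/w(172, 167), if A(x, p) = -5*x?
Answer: -3500/89 ≈ -39.326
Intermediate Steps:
I = 3500 (I = (-7*(-20))*(-5*(-5)) = 140*25 = 3500)
I/w(172, 167) = 3500/(-89) = 3500*(-1/89) = -3500/89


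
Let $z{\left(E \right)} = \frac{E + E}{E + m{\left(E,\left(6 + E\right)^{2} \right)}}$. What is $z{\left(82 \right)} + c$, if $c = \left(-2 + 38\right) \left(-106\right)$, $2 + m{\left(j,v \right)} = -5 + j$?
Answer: $- \frac{598948}{157} \approx -3815.0$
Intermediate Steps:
$m{\left(j,v \right)} = -7 + j$ ($m{\left(j,v \right)} = -2 + \left(-5 + j\right) = -7 + j$)
$z{\left(E \right)} = \frac{2 E}{-7 + 2 E}$ ($z{\left(E \right)} = \frac{E + E}{E + \left(-7 + E\right)} = \frac{2 E}{-7 + 2 E}$)
$c = -3816$ ($c = 36 \left(-106\right) = -3816$)
$z{\left(82 \right)} + c = 2 \cdot 82 \frac{1}{-7 + 2 \cdot 82} - 3816 = 2 \cdot 82 \frac{1}{-7 + 164} - 3816 = 2 \cdot 82 \cdot \frac{1}{157} - 3816 = \frac{164}{157} - 3816 = - \frac{598948}{157}$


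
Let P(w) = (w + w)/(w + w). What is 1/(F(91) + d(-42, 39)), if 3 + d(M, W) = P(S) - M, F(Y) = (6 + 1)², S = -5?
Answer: 1/89 ≈ 0.011236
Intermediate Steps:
P(w) = 1 (P(w) = (2*w)/((2*w)) = (2*w)*(1/(2*w)) = 1)
F(Y) = 49 (F(Y) = 7² = 49)
d(M, W) = -2 - M (d(M, W) = -3 + (1 - M) = -2 - M)
1/(F(91) + d(-42, 39)) = 1/(49 + (-2 - 1*(-42))) = 1/(49 + (-2 + 42)) = 1/(49 + 40) = 1/89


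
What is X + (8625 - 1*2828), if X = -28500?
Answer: -22703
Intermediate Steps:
X + (8625 - 1*2828) = -28500 + (8625 - 1*2828) = -28500 + (8625 - 2828) = -28500 + 5797 = -22703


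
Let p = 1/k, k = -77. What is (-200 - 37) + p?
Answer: -18250/77 ≈ -237.01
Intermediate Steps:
p = -1/77 (p = 1/(-77) = -1/77 ≈ -0.012987)
(-200 - 37) + p = (-200 - 37) - 1/77 = -237 - 1/77 = -18250/77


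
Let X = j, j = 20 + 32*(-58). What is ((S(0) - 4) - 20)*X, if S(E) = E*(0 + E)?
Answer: 44064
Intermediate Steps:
S(E) = E**2 (S(E) = E*E = E**2)
j = -1836 (j = 20 - 1856 = -1836)
X = -1836
((S(0) - 4) - 20)*X = ((0**2 - 4) - 20)*(-1836) = ((0 - 4) - 20)*(-1836) = (-4 - 20)*(-1836) = -24*(-1836) = 44064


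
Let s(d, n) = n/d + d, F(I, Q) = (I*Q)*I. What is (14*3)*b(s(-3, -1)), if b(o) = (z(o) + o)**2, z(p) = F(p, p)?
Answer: 4774784/243 ≈ 19649.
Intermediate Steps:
F(I, Q) = Q*I**2
z(p) = p**3 (z(p) = p*p**2 = p**3)
s(d, n) = d + n/d
b(o) = (o + o**3)**2 (b(o) = (o**3 + o)**2 = (o + o**3)**2)
(14*3)*b(s(-3, -1)) = (14*3)*((-3 - 1/(-3))**2*(1 + (-3 - 1/(-3))**2)**2) = 42*((-3 - 1*(-1/3))**2*(1 + (-3 - 1*(-1/3))**2)**2) = 42*((-3 + 1/3)**2*(1 + (-3 + 1/3)**2)**2) = 42*((-8/3)**2*(1 + (-8/3)**2)**2) = 42*(64*(1 + 64/9)**2/9) = 42*(64*(73/9)**2/9) = 42*((64/9)*(5329/81)) = 42*(341056/729) = 4774784/243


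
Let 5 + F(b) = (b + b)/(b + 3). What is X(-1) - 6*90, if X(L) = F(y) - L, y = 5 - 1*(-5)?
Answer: -7052/13 ≈ -542.46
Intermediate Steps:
y = 10 (y = 5 + 5 = 10)
F(b) = -5 + 2*b/(3 + b) (F(b) = -5 + (b + b)/(b + 3) = -5 + (2*b)/(3 + b) = -5 + 2*b/(3 + b))
X(L) = -45/13 - L (X(L) = 3*(-5 - 1*10)/(3 + 10) - L = 3*(-5 - 10)/13 - L = 3*(1/13)*(-15) - L = -45/13 - L)
X(-1) - 6*90 = (-45/13 - 1*(-1)) - 6*90 = (-45/13 + 1) - 540 = -32/13 - 540 = -7052/13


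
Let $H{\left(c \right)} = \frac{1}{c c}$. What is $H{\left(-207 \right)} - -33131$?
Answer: $\frac{1419630220}{42849} \approx 33131.0$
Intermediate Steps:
$H{\left(c \right)} = \frac{1}{c^{2}}$
$H{\left(-207 \right)} - -33131 = \frac{1}{42849} - -33131 = \frac{1}{42849} + 33131 = \frac{1419630220}{42849}$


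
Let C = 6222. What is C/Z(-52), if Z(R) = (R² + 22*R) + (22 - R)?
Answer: 3111/817 ≈ 3.8078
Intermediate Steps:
Z(R) = 22 + R² + 21*R
C/Z(-52) = 6222/(22 + (-52)² + 21*(-52)) = 6222/(22 + 2704 - 1092) = 6222/1634 = 6222*(1/1634) = 3111/817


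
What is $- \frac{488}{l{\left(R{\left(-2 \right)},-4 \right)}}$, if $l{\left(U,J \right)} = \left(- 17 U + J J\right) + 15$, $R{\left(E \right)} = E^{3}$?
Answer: $- \frac{488}{167} \approx -2.9222$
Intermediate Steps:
$l{\left(U,J \right)} = 15 + J^{2} - 17 U$ ($l{\left(U,J \right)} = \left(- 17 U + J^{2}\right) + 15 = \left(J^{2} - 17 U\right) + 15 = 15 + J^{2} - 17 U$)
$- \frac{488}{l{\left(R{\left(-2 \right)},-4 \right)}} = - \frac{488}{15 + \left(-4\right)^{2} - 17 \left(-2\right)^{3}} = - \frac{488}{15 + 16 - -136} = - \frac{488}{15 + 16 + 136} = - \frac{488}{167}$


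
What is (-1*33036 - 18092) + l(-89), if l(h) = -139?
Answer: -51267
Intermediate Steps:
(-1*33036 - 18092) + l(-89) = (-1*33036 - 18092) - 139 = (-33036 - 18092) - 139 = -51128 - 139 = -51267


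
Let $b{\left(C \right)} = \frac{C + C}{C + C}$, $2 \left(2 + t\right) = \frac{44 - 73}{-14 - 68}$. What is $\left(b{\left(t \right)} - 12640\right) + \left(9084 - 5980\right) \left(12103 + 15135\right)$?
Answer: $84534113$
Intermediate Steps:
$t = - \frac{299}{164}$ ($t = -2 + \frac{\left(44 - 73\right) \frac{1}{-14 - 68}}{2} = -2 + \frac{\left(-29\right) \frac{1}{-82}}{2} = -2 + \frac{\left(-29\right) \left(- \frac{1}{82}\right)}{2} = -2 + \frac{1}{2} \cdot \frac{29}{82} = -2 + \frac{29}{164} = - \frac{299}{164} \approx -1.8232$)
$b{\left(C \right)} = 1$ ($b{\left(C \right)} = \frac{2 C}{2 C} = 2 C \frac{1}{2 C} = 1$)
$\left(b{\left(t \right)} - 12640\right) + \left(9084 - 5980\right) \left(12103 + 15135\right) = \left(1 - 12640\right) + \left(9084 - 5980\right) \left(12103 + 15135\right) = -12639 + 3104 \cdot 27238 = -12639 + 84546752 = 84534113$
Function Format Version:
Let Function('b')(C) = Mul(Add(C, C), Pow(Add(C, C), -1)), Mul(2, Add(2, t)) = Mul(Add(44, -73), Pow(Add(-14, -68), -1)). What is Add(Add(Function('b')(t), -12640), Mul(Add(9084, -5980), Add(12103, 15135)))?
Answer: 84534113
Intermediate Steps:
t = Rational(-299, 164) (t = Add(-2, Mul(Rational(1, 2), Mul(Add(44, -73), Pow(Add(-14, -68), -1)))) = Add(-2, Mul(Rational(1, 2), Mul(-29, Pow(-82, -1)))) = Add(-2, Mul(Rational(1, 2), Mul(-29, Rational(-1, 82)))) = Add(-2, Mul(Rational(1, 2), Rational(29, 82))) = Add(-2, Rational(29, 164)) = Rational(-299, 164) ≈ -1.8232)
Function('b')(C) = 1 (Function('b')(C) = Mul(Mul(2, C), Pow(Mul(2, C), -1)) = Mul(Mul(2, C), Mul(Rational(1, 2), Pow(C, -1))) = 1)
Add(Add(Function('b')(t), -12640), Mul(Add(9084, -5980), Add(12103, 15135))) = Add(Add(1, -12640), Mul(Add(9084, -5980), Add(12103, 15135))) = Add(-12639, Mul(3104, 27238)) = Add(-12639, 84546752) = 84534113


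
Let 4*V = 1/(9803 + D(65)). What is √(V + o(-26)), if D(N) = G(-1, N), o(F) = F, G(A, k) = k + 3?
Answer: I*√10133400793/19742 ≈ 5.099*I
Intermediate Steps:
G(A, k) = 3 + k
D(N) = 3 + N
V = 1/39484 (V = 1/(4*(9803 + (3 + 65))) = 1/(4*(9803 + 68)) = (¼)/9871 = (¼)*(1/9871) = 1/39484 ≈ 2.5327e-5)
√(V + o(-26)) = √(1/39484 - 26) = √(-1026583/39484) = I*√10133400793/19742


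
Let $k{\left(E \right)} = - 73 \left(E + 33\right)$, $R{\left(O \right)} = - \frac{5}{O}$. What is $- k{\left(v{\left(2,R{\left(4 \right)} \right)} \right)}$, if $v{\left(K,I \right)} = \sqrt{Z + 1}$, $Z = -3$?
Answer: $2409 + 73 i \sqrt{2} \approx 2409.0 + 103.24 i$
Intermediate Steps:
$v{\left(K,I \right)} = i \sqrt{2}$ ($v{\left(K,I \right)} = \sqrt{-3 + 1} = \sqrt{-2} = i \sqrt{2}$)
$k{\left(E \right)} = -2409 - 73 E$ ($k{\left(E \right)} = - 73 \left(33 + E\right) = -2409 - 73 E$)
$- k{\left(v{\left(2,R{\left(4 \right)} \right)} \right)} = - (-2409 - 73 i \sqrt{2}) = 2409 + 73 i \sqrt{2}$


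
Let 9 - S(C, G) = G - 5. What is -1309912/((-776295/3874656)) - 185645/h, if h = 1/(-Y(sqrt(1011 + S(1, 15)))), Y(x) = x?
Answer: 1691819463424/258765 + 185645*sqrt(1010) ≈ 1.2438e+7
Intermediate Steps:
S(C, G) = 14 - G (S(C, G) = 9 - (G - 5) = 9 - (-5 + G) = 9 + (5 - G) = 14 - G)
h = -sqrt(1010)/1010 (h = 1/(-sqrt(1011 + (14 - 1*15))) = 1/(-sqrt(1011 + (14 - 15))) = 1/(-sqrt(1011 - 1)) = 1/(-sqrt(1010)) = -sqrt(1010)/1010 ≈ -0.031466)
-1309912/((-776295/3874656)) - 185645/h = -1309912/((-776295/3874656)) - 185645*(-sqrt(1010)) = -1309912/((-776295*1/3874656)) - (-185645)*sqrt(1010) = -1309912/(-258765/1291552) + 185645*sqrt(1010) = -1309912*(-1291552/258765) + 185645*sqrt(1010) = 1691819463424/258765 + 185645*sqrt(1010)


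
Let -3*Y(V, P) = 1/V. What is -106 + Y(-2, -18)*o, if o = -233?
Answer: -869/6 ≈ -144.83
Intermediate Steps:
Y(V, P) = -1/(3*V)
-106 + Y(-2, -18)*o = -106 - ⅓/(-2)*(-233) = -106 - ⅓*(-½)*(-233) = -106 + (⅙)*(-233) = -106 - 233/6 = -869/6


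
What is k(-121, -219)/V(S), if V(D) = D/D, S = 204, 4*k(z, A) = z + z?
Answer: -121/2 ≈ -60.500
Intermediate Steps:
k(z, A) = z/2 (k(z, A) = (z + z)/4 = (2*z)/4 = z/2)
V(D) = 1
k(-121, -219)/V(S) = ((1/2)*(-121))/1 = -121/2*1 = -121/2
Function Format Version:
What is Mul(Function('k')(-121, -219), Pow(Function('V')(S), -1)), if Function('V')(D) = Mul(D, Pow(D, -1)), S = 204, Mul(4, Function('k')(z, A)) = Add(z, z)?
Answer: Rational(-121, 2) ≈ -60.500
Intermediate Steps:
Function('k')(z, A) = Mul(Rational(1, 2), z) (Function('k')(z, A) = Mul(Rational(1, 4), Add(z, z)) = Mul(Rational(1, 4), Mul(2, z)) = Mul(Rational(1, 2), z))
Function('V')(D) = 1
Mul(Function('k')(-121, -219), Pow(Function('V')(S), -1)) = Mul(Mul(Rational(1, 2), -121), Pow(1, -1)) = Mul(Rational(-121, 2), 1) = Rational(-121, 2)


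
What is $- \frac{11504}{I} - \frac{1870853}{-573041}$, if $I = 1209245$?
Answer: $\frac{2255727372321}{692946964045} \approx 3.2553$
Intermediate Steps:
$- \frac{11504}{I} - \frac{1870853}{-573041} = - \frac{11504}{1209245} - \frac{1870853}{-573041} = \left(-11504\right) \frac{1}{1209245} - - \frac{1870853}{573041} = - \frac{11504}{1209245} + \frac{1870853}{573041} = \frac{2255727372321}{692946964045}$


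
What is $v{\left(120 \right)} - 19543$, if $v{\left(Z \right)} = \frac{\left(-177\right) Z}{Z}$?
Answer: $-19720$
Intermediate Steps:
$v{\left(Z \right)} = -177$
$v{\left(120 \right)} - 19543 = -177 - 19543 = -19720$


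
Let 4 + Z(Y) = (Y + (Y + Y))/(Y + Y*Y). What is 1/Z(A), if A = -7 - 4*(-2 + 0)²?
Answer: -22/91 ≈ -0.24176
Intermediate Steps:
A = -23 (A = -7 - 4*(-2)² = -7 - 4*4 = -7 - 16 = -23)
Z(Y) = -4 + 3*Y/(Y + Y²) (Z(Y) = -4 + (Y + (Y + Y))/(Y + Y*Y) = -4 + (Y + 2*Y)/(Y + Y²) = -4 + (3*Y)/(Y + Y²) = -4 + 3*Y/(Y + Y²))
1/Z(A) = 1/((-1 - 4*(-23))/(1 - 23)) = 1/((-1 + 92)/(-22)) = 1/(-1/22*91) = 1/(-91/22) = -22/91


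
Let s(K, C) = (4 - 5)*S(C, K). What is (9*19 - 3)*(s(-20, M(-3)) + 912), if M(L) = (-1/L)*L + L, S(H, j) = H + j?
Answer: 157248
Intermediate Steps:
M(L) = -1 + L
s(K, C) = -C - K (s(K, C) = (4 - 5)*(C + K) = -(C + K) = -C - K)
(9*19 - 3)*(s(-20, M(-3)) + 912) = (9*19 - 3)*((-(-1 - 3) - 1*(-20)) + 912) = (171 - 3)*((-1*(-4) + 20) + 912) = 168*((4 + 20) + 912) = 168*(24 + 912) = 168*936 = 157248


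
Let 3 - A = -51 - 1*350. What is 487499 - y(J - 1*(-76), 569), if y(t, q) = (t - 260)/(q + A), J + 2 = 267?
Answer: 474336446/973 ≈ 4.8750e+5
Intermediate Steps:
J = 265 (J = -2 + 267 = 265)
A = 404 (A = 3 - (-51 - 1*350) = 3 - (-51 - 350) = 3 - 1*(-401) = 3 + 401 = 404)
y(t, q) = (-260 + t)/(404 + q) (y(t, q) = (t - 260)/(q + 404) = (-260 + t)/(404 + q))
487499 - y(J - 1*(-76), 569) = 487499 - (-260 + (265 - 1*(-76)))/(404 + 569) = 487499 - (-260 + (265 + 76))/973 = 487499 - (-260 + 341)/973 = 487499 - 81/973 = 474336446/973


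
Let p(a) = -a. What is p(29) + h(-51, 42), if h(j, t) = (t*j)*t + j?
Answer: -90044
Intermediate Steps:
h(j, t) = j + j*t² (h(j, t) = (j*t)*t + j = j*t² + j = j + j*t²)
p(29) + h(-51, 42) = -1*29 - 51*(1 + 42²) = -29 - 51*(1 + 1764) = -29 - 51*1765 = -29 - 90015 = -90044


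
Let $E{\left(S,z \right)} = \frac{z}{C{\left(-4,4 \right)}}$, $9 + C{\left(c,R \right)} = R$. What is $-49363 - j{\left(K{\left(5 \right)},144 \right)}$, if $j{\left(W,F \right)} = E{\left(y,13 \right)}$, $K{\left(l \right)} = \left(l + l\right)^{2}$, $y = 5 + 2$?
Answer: $- \frac{246802}{5} \approx -49360.0$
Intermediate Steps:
$y = 7$
$C{\left(c,R \right)} = -9 + R$
$K{\left(l \right)} = 4 l^{2}$ ($K{\left(l \right)} = \left(2 l\right)^{2} = 4 l^{2}$)
$E{\left(S,z \right)} = - \frac{z}{5}$ ($E{\left(S,z \right)} = \frac{z}{-9 + 4} = \frac{z}{-5} = z \left(- \frac{1}{5}\right) = - \frac{z}{5}$)
$j{\left(W,F \right)} = - \frac{13}{5}$ ($j{\left(W,F \right)} = \left(- \frac{1}{5}\right) 13 = - \frac{13}{5}$)
$-49363 - j{\left(K{\left(5 \right)},144 \right)} = -49363 - - \frac{13}{5} = -49363 + \frac{13}{5} = - \frac{246802}{5}$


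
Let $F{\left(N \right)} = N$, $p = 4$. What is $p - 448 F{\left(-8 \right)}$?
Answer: $3588$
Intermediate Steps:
$p - 448 F{\left(-8 \right)} = 4 - -3584 = 4 + 3584 = 3588$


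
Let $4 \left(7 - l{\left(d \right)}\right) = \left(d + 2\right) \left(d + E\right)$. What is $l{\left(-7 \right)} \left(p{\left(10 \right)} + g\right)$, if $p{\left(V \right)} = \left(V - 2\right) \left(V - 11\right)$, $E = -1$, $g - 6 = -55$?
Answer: $171$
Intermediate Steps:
$g = -49$ ($g = 6 - 55 = -49$)
$l{\left(d \right)} = 7 - \frac{\left(-1 + d\right) \left(2 + d\right)}{4}$ ($l{\left(d \right)} = 7 - \frac{\left(d + 2\right) \left(d - 1\right)}{4} = 7 - \frac{\left(2 + d\right) \left(-1 + d\right)}{4} = 7 - \frac{\left(-1 + d\right) \left(2 + d\right)}{4}$)
$p{\left(V \right)} = \left(-11 + V\right) \left(-2 + V\right)$ ($p{\left(V \right)} = \left(-2 + V\right) \left(-11 + V\right) = \left(-11 + V\right) \left(-2 + V\right)$)
$l{\left(-7 \right)} \left(p{\left(10 \right)} + g\right) = \left(\frac{15}{2} - - \frac{7}{4} - \frac{\left(-7\right)^{2}}{4}\right) \left(\left(22 + 10^{2} - 130\right) - 49\right) = \left(\frac{15}{2} + \frac{7}{4} - \frac{49}{4}\right) \left(\left(22 + 100 - 130\right) - 49\right) = \left(\frac{15}{2} + \frac{7}{4} - \frac{49}{4}\right) \left(-8 - 49\right) = \left(-3\right) \left(-57\right) = 171$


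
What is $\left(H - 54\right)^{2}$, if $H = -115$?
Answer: $28561$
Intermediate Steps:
$\left(H - 54\right)^{2} = \left(-115 - 54\right)^{2} = \left(-169\right)^{2} = 28561$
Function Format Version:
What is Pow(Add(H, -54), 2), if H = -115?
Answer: 28561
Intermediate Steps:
Pow(Add(H, -54), 2) = Pow(Add(-115, -54), 2) = Pow(-169, 2) = 28561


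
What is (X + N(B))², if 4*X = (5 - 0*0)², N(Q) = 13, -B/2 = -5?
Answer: 5929/16 ≈ 370.56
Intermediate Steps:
B = 10 (B = -2*(-5) = 10)
X = 25/4 (X = (5 - 0*0)²/4 = (5 - 0)²/4 = (5 - 1*0)²/4 = (5 + 0)²/4 = (¼)*5² = (¼)*25 = 25/4 ≈ 6.2500)
(X + N(B))² = (25/4 + 13)² = (77/4)² = 5929/16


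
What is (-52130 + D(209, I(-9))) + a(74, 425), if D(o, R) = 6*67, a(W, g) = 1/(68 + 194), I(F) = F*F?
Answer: -13552735/262 ≈ -51728.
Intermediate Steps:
I(F) = F²
a(W, g) = 1/262
D(o, R) = 402
(-52130 + D(209, I(-9))) + a(74, 425) = (-52130 + 402) + 1/262 = -51728 + 1/262 = -13552735/262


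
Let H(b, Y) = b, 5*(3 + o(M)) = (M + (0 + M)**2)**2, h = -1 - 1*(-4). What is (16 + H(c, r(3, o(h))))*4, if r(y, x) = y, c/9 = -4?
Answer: -80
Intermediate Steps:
c = -36 (c = 9*(-4) = -36)
h = 3 (h = -1 + 4 = 3)
o(M) = -3 + (M + M**2)**2/5 (o(M) = -3 + (M + (0 + M)**2)**2/5 = -3 + (M + M**2)**2/5)
(16 + H(c, r(3, o(h))))*4 = (16 - 36)*4 = -20*4 = -80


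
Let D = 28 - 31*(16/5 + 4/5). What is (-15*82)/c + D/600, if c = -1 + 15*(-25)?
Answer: 14623/4700 ≈ 3.1113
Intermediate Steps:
c = -376 (c = -1 - 375 = -376)
D = -96 (D = 28 - 31*(16*(⅕) + 4*(⅕)) = 28 - 31*(16/5 + ⅘) = 28 - 31*4 = 28 - 124 = -96)
(-15*82)/c + D/600 = -15*82/(-376) - 96/600 = -1230*(-1/376) - 96*1/600 = 615/188 - 4/25 = 14623/4700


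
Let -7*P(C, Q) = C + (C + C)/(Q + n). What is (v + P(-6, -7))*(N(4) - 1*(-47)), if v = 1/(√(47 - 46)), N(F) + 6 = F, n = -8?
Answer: 549/7 ≈ 78.429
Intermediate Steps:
N(F) = -6 + F
P(C, Q) = -C/7 - 2*C/(7*(-8 + Q)) (P(C, Q) = -(C + (C + C)/(Q - 8))/7 = -(C + (2*C)/(-8 + Q))/7 = -(C + 2*C/(-8 + Q))/7 = -C/7 - 2*C/(7*(-8 + Q)))
v = 1 (v = 1/(√1) = 1/1 = 1)
(v + P(-6, -7))*(N(4) - 1*(-47)) = (1 + (⅐)*(-6)*(6 - 1*(-7))/(-8 - 7))*((-6 + 4) - 1*(-47)) = (1 + (⅐)*(-6)*(6 + 7)/(-15))*(-2 + 47) = (1 + (⅐)*(-6)*(-1/15)*13)*45 = (1 + 26/35)*45 = (61/35)*45 = 549/7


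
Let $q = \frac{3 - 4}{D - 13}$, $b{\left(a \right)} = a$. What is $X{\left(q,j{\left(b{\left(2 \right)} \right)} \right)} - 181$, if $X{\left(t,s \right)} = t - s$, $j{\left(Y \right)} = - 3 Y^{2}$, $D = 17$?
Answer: $- \frac{677}{4} \approx -169.25$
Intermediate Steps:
$q = - \frac{1}{4}$ ($q = \frac{3 - 4}{17 - 13} = - \frac{1}{4} \approx -0.25$)
$X{\left(q,j{\left(b{\left(2 \right)} \right)} \right)} - 181 = \left(- \frac{1}{4} - - 3 \cdot 2^{2}\right) - 181 = \left(- \frac{1}{4} - \left(-3\right) 4\right) - 181 = \left(- \frac{1}{4} - -12\right) - 181 = \left(- \frac{1}{4} + 12\right) - 181 = \frac{47}{4} - 181 = - \frac{677}{4}$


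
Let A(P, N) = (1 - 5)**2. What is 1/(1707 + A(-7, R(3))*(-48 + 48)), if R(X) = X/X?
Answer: 1/1707 ≈ 0.00058582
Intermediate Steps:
R(X) = 1
A(P, N) = 16 (A(P, N) = (-4)**2 = 16)
1/(1707 + A(-7, R(3))*(-48 + 48)) = 1/(1707 + 16*(-48 + 48)) = 1/(1707 + 16*0) = 1/(1707 + 0) = 1/1707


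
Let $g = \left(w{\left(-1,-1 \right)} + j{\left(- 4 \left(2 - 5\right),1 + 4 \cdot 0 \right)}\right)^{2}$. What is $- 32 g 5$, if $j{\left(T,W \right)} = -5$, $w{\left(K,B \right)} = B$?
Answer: $-5760$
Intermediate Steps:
$g = 36$ ($g = \left(-1 - 5\right)^{2} = \left(-6\right)^{2} = 36$)
$- 32 g 5 = \left(-32\right) 36 \cdot 5 = \left(-1152\right) 5 = -5760$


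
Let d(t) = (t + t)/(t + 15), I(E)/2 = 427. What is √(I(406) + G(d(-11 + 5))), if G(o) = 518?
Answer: 14*√7 ≈ 37.041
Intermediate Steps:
I(E) = 854 (I(E) = 2*427 = 854)
d(t) = 2*t/(15 + t) (d(t) = (2*t)/(15 + t) = 2*t/(15 + t))
√(I(406) + G(d(-11 + 5))) = √(854 + 518) = √1372 = 14*√7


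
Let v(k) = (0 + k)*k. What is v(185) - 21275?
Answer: 12950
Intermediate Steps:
v(k) = k² (v(k) = k*k = k²)
v(185) - 21275 = 185² - 21275 = 34225 - 21275 = 12950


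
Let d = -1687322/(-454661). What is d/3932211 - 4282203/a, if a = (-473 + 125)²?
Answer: -283548916574497375/8018982030832592 ≈ -35.360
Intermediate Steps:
d = 1687322/454661 (d = -1687322*(-1/454661) = 1687322/454661 ≈ 3.7112)
a = 121104 (a = (-348)² = 121104)
d/3932211 - 4282203/a = (1687322/454661)/3932211 - 4282203/121104 = (1687322/454661)*(1/3932211) - 4282203*1/121104 = 1687322/1787822985471 - 1427401/40368 = -283548916574497375/8018982030832592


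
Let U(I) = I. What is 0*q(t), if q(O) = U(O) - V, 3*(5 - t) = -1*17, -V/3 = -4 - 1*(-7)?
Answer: 0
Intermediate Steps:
V = -9 (V = -3*(-4 - 1*(-7)) = -3*(-4 + 7) = -3*3 = -9)
t = 32/3 (t = 5 - (-1)*17/3 = 5 - 1/3*(-17) = 5 + 17/3 = 32/3 ≈ 10.667)
q(O) = 9 + O (q(O) = O - 1*(-9) = O + 9 = 9 + O)
0*q(t) = 0*(9 + 32/3) = 0*(59/3) = 0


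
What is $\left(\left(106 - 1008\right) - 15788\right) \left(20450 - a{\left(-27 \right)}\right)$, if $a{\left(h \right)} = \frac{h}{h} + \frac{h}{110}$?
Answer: $- \frac{3754276973}{11} \approx -3.413 \cdot 10^{8}$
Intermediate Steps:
$a{\left(h \right)} = 1 + \frac{h}{110}$ ($a{\left(h \right)} = 1 + h \frac{1}{110} = 1 + \frac{h}{110}$)
$\left(\left(106 - 1008\right) - 15788\right) \left(20450 - a{\left(-27 \right)}\right) = \left(\left(106 - 1008\right) - 15788\right) \left(20450 - \left(1 + \frac{1}{110} \left(-27\right)\right)\right) = \left(\left(106 - 1008\right) - 15788\right) \left(20450 - \left(1 - \frac{27}{110}\right)\right) = \left(-902 - 15788\right) \left(20450 - \frac{83}{110}\right) = - 16690 \left(20450 - \frac{83}{110}\right) = \left(-16690\right) \frac{2249417}{110} = - \frac{3754276973}{11}$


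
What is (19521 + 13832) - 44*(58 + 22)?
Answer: 29833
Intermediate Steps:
(19521 + 13832) - 44*(58 + 22) = 33353 - 44*80 = 33353 - 3520 = 29833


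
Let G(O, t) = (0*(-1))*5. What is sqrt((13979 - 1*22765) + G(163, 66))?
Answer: I*sqrt(8786) ≈ 93.734*I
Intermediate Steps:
G(O, t) = 0 (G(O, t) = 0*5 = 0)
sqrt((13979 - 1*22765) + G(163, 66)) = sqrt((13979 - 1*22765) + 0) = sqrt((13979 - 22765) + 0) = sqrt(-8786 + 0) = sqrt(-8786) = I*sqrt(8786)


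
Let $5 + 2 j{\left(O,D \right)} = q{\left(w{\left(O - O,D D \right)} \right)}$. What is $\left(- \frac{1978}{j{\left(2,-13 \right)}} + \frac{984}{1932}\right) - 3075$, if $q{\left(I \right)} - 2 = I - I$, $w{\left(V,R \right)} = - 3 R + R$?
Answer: $- \frac{848063}{483} \approx -1755.8$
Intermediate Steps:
$w{\left(V,R \right)} = - 2 R$
$q{\left(I \right)} = 2$ ($q{\left(I \right)} = 2 + \left(I - I\right) = 2 + 0 = 2$)
$j{\left(O,D \right)} = - \frac{3}{2}$ ($j{\left(O,D \right)} = - \frac{5}{2} + \frac{1}{2} \cdot 2 = - \frac{5}{2} + 1 = - \frac{3}{2}$)
$\left(- \frac{1978}{j{\left(2,-13 \right)}} + \frac{984}{1932}\right) - 3075 = \left(- \frac{1978}{- \frac{3}{2}} + \frac{984}{1932}\right) - 3075 = \left(\left(-1978\right) \left(- \frac{2}{3}\right) + 984 \cdot \frac{1}{1932}\right) - 3075 = \left(\frac{3956}{3} + \frac{82}{161}\right) - 3075 = \frac{637162}{483} - 3075 = - \frac{848063}{483}$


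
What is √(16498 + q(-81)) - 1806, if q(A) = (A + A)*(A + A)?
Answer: -1806 + √42742 ≈ -1599.3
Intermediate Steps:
q(A) = 4*A² (q(A) = (2*A)*(2*A) = 4*A²)
√(16498 + q(-81)) - 1806 = √(16498 + 4*(-81)²) - 1806 = √(16498 + 4*6561) - 1806 = √(16498 + 26244) - 1806 = √42742 - 1806 = -1806 + √42742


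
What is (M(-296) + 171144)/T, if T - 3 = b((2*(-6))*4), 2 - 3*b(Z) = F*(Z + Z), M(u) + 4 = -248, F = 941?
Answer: 512676/90347 ≈ 5.6745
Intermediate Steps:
M(u) = -252 (M(u) = -4 - 248 = -252)
b(Z) = ⅔ - 1882*Z/3 (b(Z) = ⅔ - 941*(Z + Z)/3 = ⅔ - 941*2*Z/3 = ⅔ - 1882*Z/3)
T = 90347/3 (T = 3 + (⅔ - 1882*2*(-6)*4/3) = 3 + (⅔ - (-7528)*4) = 3 + (⅔ - 1882/3*(-48)) = 3 + (⅔ + 30112) = 3 + 90338/3 = 90347/3 ≈ 30116.)
(M(-296) + 171144)/T = (-252 + 171144)/(90347/3) = 170892*(3/90347) = 512676/90347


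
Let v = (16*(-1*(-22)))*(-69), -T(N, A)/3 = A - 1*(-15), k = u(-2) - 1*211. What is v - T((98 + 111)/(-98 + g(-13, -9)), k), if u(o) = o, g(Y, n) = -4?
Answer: -24882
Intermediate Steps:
k = -213 (k = -2 - 1*211 = -2 - 211 = -213)
T(N, A) = -45 - 3*A (T(N, A) = -3*(A - 1*(-15)) = -3*(A + 15) = -3*(15 + A) = -45 - 3*A)
v = -24288 (v = (16*22)*(-69) = 352*(-69) = -24288)
v - T((98 + 111)/(-98 + g(-13, -9)), k) = -24288 - (-45 - 3*(-213)) = -24288 - (-45 + 639) = -24288 - 1*594 = -24288 - 594 = -24882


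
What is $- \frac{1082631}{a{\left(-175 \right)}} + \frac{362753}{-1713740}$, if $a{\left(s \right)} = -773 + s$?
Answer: $\frac{38645920002}{33846365} \approx 1141.8$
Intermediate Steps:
$- \frac{1082631}{a{\left(-175 \right)}} + \frac{362753}{-1713740} = - \frac{1082631}{-773 - 175} + \frac{362753}{-1713740} = - \frac{1082631}{-948} + 362753 \left(- \frac{1}{1713740}\right) = \left(-1082631\right) \left(- \frac{1}{948}\right) - \frac{362753}{1713740} = \frac{360877}{316} - \frac{362753}{1713740} = \frac{38645920002}{33846365}$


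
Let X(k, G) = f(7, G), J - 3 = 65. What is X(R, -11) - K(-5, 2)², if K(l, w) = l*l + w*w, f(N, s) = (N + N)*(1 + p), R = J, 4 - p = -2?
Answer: -743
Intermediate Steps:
p = 6 (p = 4 - 1*(-2) = 4 + 2 = 6)
J = 68 (J = 3 + 65 = 68)
R = 68
f(N, s) = 14*N (f(N, s) = (N + N)*(1 + 6) = (2*N)*7 = 14*N)
X(k, G) = 98 (X(k, G) = 14*7 = 98)
K(l, w) = l² + w²
X(R, -11) - K(-5, 2)² = 98 - ((-5)² + 2²)² = 98 - (25 + 4)² = 98 - 1*29² = 98 - 1*841 = 98 - 841 = -743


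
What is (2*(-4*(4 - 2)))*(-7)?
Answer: 112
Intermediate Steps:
(2*(-4*(4 - 2)))*(-7) = (2*(-4*2))*(-7) = (2*(-8))*(-7) = -16*(-7) = 112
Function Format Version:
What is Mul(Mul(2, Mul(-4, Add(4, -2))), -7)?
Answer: 112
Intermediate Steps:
Mul(Mul(2, Mul(-4, Add(4, -2))), -7) = Mul(Mul(2, Mul(-4, 2)), -7) = Mul(Mul(2, -8), -7) = Mul(-16, -7) = 112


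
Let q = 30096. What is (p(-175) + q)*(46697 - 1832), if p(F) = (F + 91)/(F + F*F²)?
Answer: 103382430321438/76565 ≈ 1.3503e+9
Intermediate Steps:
p(F) = (91 + F)/(F + F³)
(p(-175) + q)*(46697 - 1832) = ((91 - 175)/(-175 + (-175)³) + 30096)*(46697 - 1832) = (-84/(-175 - 5359375) + 30096)*44865 = (-84/(-5359550) + 30096)*44865 = (-1/5359550*(-84) + 30096)*44865 = (6/382825 + 30096)*44865 = (11521501206/382825)*44865 = 103382430321438/76565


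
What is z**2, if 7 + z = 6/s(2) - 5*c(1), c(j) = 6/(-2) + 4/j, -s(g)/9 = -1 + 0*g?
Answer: 1156/9 ≈ 128.44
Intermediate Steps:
s(g) = 9 (s(g) = -9*(-1 + 0*g) = -9*(-1 + 0) = -9*(-1) = 9)
c(j) = -3 + 4/j (c(j) = 6*(-1/2) + 4/j = -3 + 4/j)
z = -34/3 (z = -7 + (6/9 - 5*(-3 + 4/1)) = -7 + (6*(1/9) - 5*(-3 + 4*1)) = -7 + (2/3 - 5*(-3 + 4)) = -7 + (2/3 - 5*1) = -7 + (2/3 - 5) = -7 - 13/3 = -34/3 ≈ -11.333)
z**2 = (-34/3)**2 = 1156/9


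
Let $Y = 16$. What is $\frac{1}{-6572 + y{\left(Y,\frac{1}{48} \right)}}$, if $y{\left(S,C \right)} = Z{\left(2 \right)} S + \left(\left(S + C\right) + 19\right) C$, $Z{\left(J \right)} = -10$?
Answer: $- \frac{2304}{15508847} \approx -0.00014856$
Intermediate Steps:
$y{\left(S,C \right)} = - 10 S + C \left(19 + C + S\right)$ ($y{\left(S,C \right)} = - 10 S + \left(\left(S + C\right) + 19\right) C = - 10 S + \left(\left(C + S\right) + 19\right) C = - 10 S + \left(19 + C + S\right) C = - 10 S + C \left(19 + C + S\right)$)
$\frac{1}{-6572 + y{\left(Y,\frac{1}{48} \right)}} = \frac{1}{-6572 + \left(\left(\frac{1}{48}\right)^{2} - 160 + \frac{19}{48} + \frac{1}{48} \cdot 16\right)} = \frac{1}{-6572 + \left(\left(\frac{1}{48}\right)^{2} - 160 + 19 \cdot \frac{1}{48} + \frac{1}{48} \cdot 16\right)} = \frac{1}{-6572 + \left(\frac{1}{2304} - 160 + \frac{19}{48} + \frac{1}{3}\right)} = \frac{1}{-6572 - \frac{366959}{2304}} = \frac{1}{- \frac{15508847}{2304}} = - \frac{2304}{15508847}$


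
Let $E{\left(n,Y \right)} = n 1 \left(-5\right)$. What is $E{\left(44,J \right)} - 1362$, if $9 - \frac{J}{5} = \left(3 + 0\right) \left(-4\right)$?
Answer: $-1582$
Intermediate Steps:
$J = 105$ ($J = 45 - 5 \left(3 + 0\right) \left(-4\right) = 45 - 5 \cdot 3 \left(-4\right) = 45 - -60 = 45 + 60 = 105$)
$E{\left(n,Y \right)} = - 5 n$ ($E{\left(n,Y \right)} = n \left(-5\right) = - 5 n$)
$E{\left(44,J \right)} - 1362 = \left(-5\right) 44 - 1362 = -220 - 1362 = -1582$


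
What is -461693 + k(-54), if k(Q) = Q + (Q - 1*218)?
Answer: -462019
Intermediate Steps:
k(Q) = -218 + 2*Q (k(Q) = Q + (Q - 218) = Q + (-218 + Q) = -218 + 2*Q)
-461693 + k(-54) = -461693 + (-218 + 2*(-54)) = -461693 + (-218 - 108) = -461693 - 326 = -462019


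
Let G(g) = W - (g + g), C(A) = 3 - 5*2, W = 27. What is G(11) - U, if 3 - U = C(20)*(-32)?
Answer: 226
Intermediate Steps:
C(A) = -7 (C(A) = 3 - 10 = -7)
G(g) = 27 - 2*g (G(g) = 27 - (g + g) = 27 - 2*g)
U = -221 (U = 3 - (-7)*(-32) = 3 - 1*224 = 3 - 224 = -221)
G(11) - U = (27 - 2*11) - 1*(-221) = (27 - 22) + 221 = 5 + 221 = 226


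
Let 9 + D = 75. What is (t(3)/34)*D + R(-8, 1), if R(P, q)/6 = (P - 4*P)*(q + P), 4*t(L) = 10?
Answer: -34107/34 ≈ -1003.1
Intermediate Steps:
D = 66 (D = -9 + 75 = 66)
t(L) = 5/2 (t(L) = (¼)*10 = 5/2)
R(P, q) = -18*P*(P + q) (R(P, q) = 6*((P - 4*P)*(q + P)) = 6*((-3*P)*(P + q)) = 6*(-3*P*(P + q)) = -18*P*(P + q))
(t(3)/34)*D + R(-8, 1) = ((5/2)/34)*66 - 18*(-8)*(-8 + 1) = ((5/2)*(1/34))*66 - 18*(-8)*(-7) = (5/68)*66 - 1008 = 165/34 - 1008 = -34107/34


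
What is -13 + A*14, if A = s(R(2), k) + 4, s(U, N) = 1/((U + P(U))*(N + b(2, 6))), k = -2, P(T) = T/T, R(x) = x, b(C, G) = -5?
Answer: 127/3 ≈ 42.333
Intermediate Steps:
P(T) = 1
s(U, N) = 1/((1 + U)*(-5 + N)) (s(U, N) = 1/((U + 1)*(N - 5)) = 1/((1 + U)*(-5 + N)))
A = 83/21 (A = 1/(-5 - 2 - 5*2 - 2*2) + 4 = 1/(-5 - 2 - 10 - 4) + 4 = 1/(-21) + 4 = -1/21 + 4 = 83/21 ≈ 3.9524)
-13 + A*14 = -13 + (83/21)*14 = -13 + 166/3 = 127/3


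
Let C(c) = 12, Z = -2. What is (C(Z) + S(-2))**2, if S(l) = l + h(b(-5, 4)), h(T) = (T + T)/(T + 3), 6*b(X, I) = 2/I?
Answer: 138384/1369 ≈ 101.08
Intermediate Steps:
b(X, I) = 1/(3*I) (b(X, I) = (2/I)/6 = 1/(3*I))
h(T) = 2*T/(3 + T) (h(T) = (2*T)/(3 + T) = 2*T/(3 + T))
S(l) = 2/37 + l (S(l) = l + 2*((1/3)/4)/(3 + (1/3)/4) = l + 2*((1/3)*(1/4))/(3 + (1/3)*(1/4)) = l + 2*(1/12)/(3 + 1/12) = l + 2*(1/12)/(37/12) = l + 2*(1/12)*(12/37) = l + 2/37 = 2/37 + l)
(C(Z) + S(-2))**2 = (12 + (2/37 - 2))**2 = (12 - 72/37)**2 = (372/37)**2 = 138384/1369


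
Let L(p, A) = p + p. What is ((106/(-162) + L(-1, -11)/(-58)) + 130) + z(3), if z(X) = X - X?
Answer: 303914/2349 ≈ 129.38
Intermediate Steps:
L(p, A) = 2*p
z(X) = 0
((106/(-162) + L(-1, -11)/(-58)) + 130) + z(3) = ((106/(-162) + (2*(-1))/(-58)) + 130) + 0 = ((106*(-1/162) - 2*(-1/58)) + 130) + 0 = ((-53/81 + 1/29) + 130) + 0 = (-1456/2349 + 130) + 0 = 303914/2349 + 0 = 303914/2349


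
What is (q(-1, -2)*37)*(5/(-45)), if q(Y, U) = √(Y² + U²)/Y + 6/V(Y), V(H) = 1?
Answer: -74/3 + 37*√5/9 ≈ -15.474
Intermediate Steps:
q(Y, U) = 6 + √(U² + Y²)/Y (q(Y, U) = √(Y² + U²)/Y + 6/1 = √(U² + Y²)/Y + 6*1 = √(U² + Y²)/Y + 6 = 6 + √(U² + Y²)/Y)
(q(-1, -2)*37)*(5/(-45)) = ((6 + √((-2)² + (-1)²)/(-1))*37)*(5/(-45)) = ((6 - √(4 + 1))*37)*(5*(-1/45)) = ((6 - √5)*37)*(-⅑) = (222 - 37*√5)*(-⅑) = -74/3 + 37*√5/9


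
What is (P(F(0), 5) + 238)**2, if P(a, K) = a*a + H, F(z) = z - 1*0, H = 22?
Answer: 67600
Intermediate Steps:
F(z) = z (F(z) = z + 0 = z)
P(a, K) = 22 + a**2 (P(a, K) = a*a + 22 = a**2 + 22 = 22 + a**2)
(P(F(0), 5) + 238)**2 = ((22 + 0**2) + 238)**2 = ((22 + 0) + 238)**2 = (22 + 238)**2 = 260**2 = 67600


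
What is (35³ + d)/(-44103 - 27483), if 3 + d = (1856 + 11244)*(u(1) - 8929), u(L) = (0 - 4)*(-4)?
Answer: 58358714/35793 ≈ 1630.5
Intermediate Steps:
u(L) = 16 (u(L) = -4*(-4) = 16)
d = -116760303 (d = -3 + (1856 + 11244)*(16 - 8929) = -3 + 13100*(-8913) = -3 - 116760300 = -116760303)
(35³ + d)/(-44103 - 27483) = (35³ - 116760303)/(-44103 - 27483) = (42875 - 116760303)/(-71586) = -116717428*(-1/71586) = 58358714/35793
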